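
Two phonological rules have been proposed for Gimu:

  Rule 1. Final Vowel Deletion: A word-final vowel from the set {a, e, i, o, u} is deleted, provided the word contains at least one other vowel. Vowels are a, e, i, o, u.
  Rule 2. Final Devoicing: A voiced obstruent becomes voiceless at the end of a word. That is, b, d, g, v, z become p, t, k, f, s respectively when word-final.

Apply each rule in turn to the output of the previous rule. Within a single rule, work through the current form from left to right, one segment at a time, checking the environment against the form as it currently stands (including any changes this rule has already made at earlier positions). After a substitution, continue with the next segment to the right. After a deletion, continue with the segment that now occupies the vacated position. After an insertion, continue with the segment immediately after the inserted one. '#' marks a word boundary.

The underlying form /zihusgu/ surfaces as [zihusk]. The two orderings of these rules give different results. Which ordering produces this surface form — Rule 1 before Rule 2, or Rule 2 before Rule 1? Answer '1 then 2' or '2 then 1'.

1 then 2

Order 1 then 2:
  1 Final Vowel Deletion: [zihusgu] → [zihusg]
  2 Final Devoicing: [zihusg] → [zihusk]
  result: [zihusk]
Order 2 then 1:
  2 Final Devoicing: no change — [zihusgu]
  1 Final Vowel Deletion: [zihusgu] → [zihusg]
  result: [zihusg]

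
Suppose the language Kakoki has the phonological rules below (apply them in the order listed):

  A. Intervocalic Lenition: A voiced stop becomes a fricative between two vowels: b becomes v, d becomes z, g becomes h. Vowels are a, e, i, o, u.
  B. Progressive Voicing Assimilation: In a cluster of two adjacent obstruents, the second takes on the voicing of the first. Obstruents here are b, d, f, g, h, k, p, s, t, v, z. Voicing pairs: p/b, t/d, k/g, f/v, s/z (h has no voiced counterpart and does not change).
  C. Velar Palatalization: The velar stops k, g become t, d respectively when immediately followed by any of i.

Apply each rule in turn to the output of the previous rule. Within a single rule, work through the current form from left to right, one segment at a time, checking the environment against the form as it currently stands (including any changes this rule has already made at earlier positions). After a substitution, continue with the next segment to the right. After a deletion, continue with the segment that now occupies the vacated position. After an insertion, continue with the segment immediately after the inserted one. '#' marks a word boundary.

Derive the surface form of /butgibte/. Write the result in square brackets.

[buttibde]

A Intervocalic Lenition: no change — [butgibte]
B Progressive Voicing Assimilation: [butgibte] → [butkibde]
C Velar Palatalization: [butkibde] → [buttibde]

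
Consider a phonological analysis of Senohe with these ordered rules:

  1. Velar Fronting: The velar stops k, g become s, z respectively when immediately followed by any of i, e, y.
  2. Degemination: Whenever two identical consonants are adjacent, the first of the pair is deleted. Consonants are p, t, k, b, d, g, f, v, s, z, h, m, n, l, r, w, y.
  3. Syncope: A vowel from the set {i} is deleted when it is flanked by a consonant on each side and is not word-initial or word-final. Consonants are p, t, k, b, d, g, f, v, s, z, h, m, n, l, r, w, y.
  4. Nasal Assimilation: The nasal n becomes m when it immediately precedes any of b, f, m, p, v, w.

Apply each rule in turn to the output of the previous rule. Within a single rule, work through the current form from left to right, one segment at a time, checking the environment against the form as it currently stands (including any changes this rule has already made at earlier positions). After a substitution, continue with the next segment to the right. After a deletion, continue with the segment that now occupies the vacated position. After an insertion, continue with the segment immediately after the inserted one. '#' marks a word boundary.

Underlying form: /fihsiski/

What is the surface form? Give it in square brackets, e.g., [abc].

[fhssi]

1 Velar Fronting: [fihsiski] → [fihsissi]
2 Degemination: [fihsissi] → [fihsisi]
3 Syncope: [fihsisi] → [fhssi]
4 Nasal Assimilation: no change — [fhssi]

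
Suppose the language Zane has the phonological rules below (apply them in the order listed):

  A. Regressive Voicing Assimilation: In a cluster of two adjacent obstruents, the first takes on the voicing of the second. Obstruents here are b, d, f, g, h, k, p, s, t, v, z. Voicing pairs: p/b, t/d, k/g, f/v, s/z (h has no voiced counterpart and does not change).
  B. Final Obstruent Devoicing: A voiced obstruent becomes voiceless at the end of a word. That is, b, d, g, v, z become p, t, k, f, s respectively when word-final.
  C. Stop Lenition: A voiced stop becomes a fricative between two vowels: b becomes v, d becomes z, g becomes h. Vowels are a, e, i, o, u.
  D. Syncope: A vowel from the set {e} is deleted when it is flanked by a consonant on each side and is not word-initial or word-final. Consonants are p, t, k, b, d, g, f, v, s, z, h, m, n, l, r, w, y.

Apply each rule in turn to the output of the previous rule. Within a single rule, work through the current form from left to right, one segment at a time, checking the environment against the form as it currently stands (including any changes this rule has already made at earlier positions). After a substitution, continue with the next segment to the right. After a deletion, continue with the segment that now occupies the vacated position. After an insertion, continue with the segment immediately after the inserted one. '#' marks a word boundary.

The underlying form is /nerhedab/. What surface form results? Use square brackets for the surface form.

A Regressive Voicing Assimilation: no change — [nerhedab]
B Final Obstruent Devoicing: [nerhedab] → [nerhedap]
C Stop Lenition: [nerhedap] → [nerhezap]
D Syncope: [nerhezap] → [nrhzap]

[nrhzap]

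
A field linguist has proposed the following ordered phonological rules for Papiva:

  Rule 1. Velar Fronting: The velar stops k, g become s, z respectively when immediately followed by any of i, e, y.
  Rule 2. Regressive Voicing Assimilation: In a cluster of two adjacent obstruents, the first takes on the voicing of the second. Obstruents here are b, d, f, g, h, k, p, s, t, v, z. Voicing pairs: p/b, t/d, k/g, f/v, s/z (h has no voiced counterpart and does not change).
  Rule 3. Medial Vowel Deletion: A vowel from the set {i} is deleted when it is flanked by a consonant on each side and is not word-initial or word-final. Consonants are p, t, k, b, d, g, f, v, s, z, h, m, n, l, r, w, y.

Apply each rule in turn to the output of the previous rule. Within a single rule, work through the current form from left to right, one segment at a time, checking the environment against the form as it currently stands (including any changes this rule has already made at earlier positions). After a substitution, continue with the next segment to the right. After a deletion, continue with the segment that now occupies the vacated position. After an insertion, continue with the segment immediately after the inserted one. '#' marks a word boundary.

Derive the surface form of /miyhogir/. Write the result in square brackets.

Rule 1 Velar Fronting: [miyhogir] → [miyhozir]
Rule 2 Regressive Voicing Assimilation: no change — [miyhozir]
Rule 3 Medial Vowel Deletion: [miyhozir] → [myhozr]

[myhozr]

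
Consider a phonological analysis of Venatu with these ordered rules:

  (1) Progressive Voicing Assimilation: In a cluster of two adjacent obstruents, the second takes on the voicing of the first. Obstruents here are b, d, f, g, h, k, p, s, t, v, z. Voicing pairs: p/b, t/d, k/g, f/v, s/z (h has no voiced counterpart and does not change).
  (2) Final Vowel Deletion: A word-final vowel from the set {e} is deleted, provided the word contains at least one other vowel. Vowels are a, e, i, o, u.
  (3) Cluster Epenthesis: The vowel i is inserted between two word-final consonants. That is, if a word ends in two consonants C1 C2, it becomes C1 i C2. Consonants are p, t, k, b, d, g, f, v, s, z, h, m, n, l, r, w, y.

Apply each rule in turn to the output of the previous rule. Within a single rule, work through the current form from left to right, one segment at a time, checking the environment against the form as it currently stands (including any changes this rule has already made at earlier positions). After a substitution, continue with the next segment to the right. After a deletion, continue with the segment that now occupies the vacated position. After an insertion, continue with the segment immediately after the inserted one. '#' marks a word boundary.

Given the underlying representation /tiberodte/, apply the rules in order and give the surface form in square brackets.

[tiberodid]

(1) Progressive Voicing Assimilation: [tiberodte] → [tiberodde]
(2) Final Vowel Deletion: [tiberodde] → [tiberodd]
(3) Cluster Epenthesis: [tiberodd] → [tiberodid]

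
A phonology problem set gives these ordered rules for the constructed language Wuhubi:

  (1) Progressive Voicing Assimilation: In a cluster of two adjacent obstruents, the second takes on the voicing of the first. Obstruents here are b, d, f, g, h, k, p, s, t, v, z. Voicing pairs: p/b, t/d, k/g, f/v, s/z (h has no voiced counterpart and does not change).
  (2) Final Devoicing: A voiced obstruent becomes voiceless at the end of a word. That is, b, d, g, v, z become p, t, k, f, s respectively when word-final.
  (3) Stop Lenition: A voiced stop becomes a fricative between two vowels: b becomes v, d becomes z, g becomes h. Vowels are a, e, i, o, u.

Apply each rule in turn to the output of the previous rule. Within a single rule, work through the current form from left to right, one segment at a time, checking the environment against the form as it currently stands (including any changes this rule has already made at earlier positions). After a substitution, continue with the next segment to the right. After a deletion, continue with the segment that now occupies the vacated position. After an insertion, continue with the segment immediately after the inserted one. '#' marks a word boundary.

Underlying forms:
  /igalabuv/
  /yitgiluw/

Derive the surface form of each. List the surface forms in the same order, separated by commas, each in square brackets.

/igalabuv/:
  (1) Progressive Voicing Assimilation: no change — [igalabuv]
  (2) Final Devoicing: [igalabuv] → [igalabuf]
  (3) Stop Lenition: [igalabuf] → [ihalavuf]
/yitgiluw/:
  (1) Progressive Voicing Assimilation: [yitgiluw] → [yitkiluw]
  (2) Final Devoicing: no change — [yitkiluw]
  (3) Stop Lenition: no change — [yitkiluw]

[ihalavuf], [yitkiluw]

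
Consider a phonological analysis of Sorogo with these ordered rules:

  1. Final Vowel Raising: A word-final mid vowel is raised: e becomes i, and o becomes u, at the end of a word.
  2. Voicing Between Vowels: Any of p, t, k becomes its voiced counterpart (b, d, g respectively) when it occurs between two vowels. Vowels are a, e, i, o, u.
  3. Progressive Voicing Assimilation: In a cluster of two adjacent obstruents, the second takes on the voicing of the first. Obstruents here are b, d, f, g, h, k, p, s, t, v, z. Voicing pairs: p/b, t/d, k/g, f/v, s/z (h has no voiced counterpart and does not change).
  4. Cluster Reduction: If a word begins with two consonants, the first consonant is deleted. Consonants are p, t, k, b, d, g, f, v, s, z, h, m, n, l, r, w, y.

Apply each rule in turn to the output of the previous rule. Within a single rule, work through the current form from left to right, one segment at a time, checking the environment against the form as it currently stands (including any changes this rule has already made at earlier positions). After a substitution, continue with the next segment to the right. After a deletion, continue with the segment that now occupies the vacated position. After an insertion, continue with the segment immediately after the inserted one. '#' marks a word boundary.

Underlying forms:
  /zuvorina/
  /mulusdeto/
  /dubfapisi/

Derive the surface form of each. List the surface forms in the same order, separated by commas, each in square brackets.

[zuvorina], [mulustedu], [dubvabisi]

/zuvorina/:
  1 Final Vowel Raising: no change — [zuvorina]
  2 Voicing Between Vowels: no change — [zuvorina]
  3 Progressive Voicing Assimilation: no change — [zuvorina]
  4 Cluster Reduction: no change — [zuvorina]
/mulusdeto/:
  1 Final Vowel Raising: [mulusdeto] → [mulusdetu]
  2 Voicing Between Vowels: [mulusdetu] → [mulusdedu]
  3 Progressive Voicing Assimilation: [mulusdedu] → [mulustedu]
  4 Cluster Reduction: no change — [mulustedu]
/dubfapisi/:
  1 Final Vowel Raising: no change — [dubfapisi]
  2 Voicing Between Vowels: [dubfapisi] → [dubfabisi]
  3 Progressive Voicing Assimilation: [dubfabisi] → [dubvabisi]
  4 Cluster Reduction: no change — [dubvabisi]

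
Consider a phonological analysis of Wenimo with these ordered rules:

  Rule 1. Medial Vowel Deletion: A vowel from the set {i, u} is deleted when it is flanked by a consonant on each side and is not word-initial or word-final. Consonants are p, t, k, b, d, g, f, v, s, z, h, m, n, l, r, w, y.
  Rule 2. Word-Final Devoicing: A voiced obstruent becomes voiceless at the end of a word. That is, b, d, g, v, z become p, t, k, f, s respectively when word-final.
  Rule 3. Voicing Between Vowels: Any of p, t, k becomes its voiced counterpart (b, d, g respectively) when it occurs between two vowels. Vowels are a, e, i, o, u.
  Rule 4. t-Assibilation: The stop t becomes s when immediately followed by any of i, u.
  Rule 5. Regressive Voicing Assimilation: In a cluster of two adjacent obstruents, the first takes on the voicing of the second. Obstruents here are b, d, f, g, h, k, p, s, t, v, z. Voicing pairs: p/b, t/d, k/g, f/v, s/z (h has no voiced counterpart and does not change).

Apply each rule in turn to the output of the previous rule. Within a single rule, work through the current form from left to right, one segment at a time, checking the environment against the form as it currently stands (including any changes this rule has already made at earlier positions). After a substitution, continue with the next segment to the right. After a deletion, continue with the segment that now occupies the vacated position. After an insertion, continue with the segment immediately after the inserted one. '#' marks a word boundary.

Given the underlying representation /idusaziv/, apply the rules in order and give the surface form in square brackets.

Rule 1 Medial Vowel Deletion: [idusaziv] → [idsazv]
Rule 2 Word-Final Devoicing: [idsazv] → [idsazf]
Rule 3 Voicing Between Vowels: no change — [idsazf]
Rule 4 t-Assibilation: no change — [idsazf]
Rule 5 Regressive Voicing Assimilation: [idsazf] → [itsasf]

[itsasf]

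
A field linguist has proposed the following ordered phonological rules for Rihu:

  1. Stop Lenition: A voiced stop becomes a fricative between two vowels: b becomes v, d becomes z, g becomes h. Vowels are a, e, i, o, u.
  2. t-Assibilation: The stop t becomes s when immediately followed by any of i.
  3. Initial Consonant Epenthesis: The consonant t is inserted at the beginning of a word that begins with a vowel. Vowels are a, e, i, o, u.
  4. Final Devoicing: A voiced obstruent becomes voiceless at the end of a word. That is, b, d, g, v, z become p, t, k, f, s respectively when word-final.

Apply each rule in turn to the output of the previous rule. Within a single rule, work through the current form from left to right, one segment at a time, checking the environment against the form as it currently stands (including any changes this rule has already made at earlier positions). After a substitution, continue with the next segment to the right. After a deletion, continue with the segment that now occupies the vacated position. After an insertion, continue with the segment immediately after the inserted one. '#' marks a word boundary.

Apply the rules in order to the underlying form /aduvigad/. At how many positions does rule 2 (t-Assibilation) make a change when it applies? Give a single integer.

1 Stop Lenition: [aduvigad] → [azuvihad]
2 t-Assibilation: no change — [azuvihad]
3 Initial Consonant Epenthesis: [azuvihad] → [tazuvihad]
4 Final Devoicing: [tazuvihad] → [tazuvihat]
Rule 2 changed 0 position(s).

0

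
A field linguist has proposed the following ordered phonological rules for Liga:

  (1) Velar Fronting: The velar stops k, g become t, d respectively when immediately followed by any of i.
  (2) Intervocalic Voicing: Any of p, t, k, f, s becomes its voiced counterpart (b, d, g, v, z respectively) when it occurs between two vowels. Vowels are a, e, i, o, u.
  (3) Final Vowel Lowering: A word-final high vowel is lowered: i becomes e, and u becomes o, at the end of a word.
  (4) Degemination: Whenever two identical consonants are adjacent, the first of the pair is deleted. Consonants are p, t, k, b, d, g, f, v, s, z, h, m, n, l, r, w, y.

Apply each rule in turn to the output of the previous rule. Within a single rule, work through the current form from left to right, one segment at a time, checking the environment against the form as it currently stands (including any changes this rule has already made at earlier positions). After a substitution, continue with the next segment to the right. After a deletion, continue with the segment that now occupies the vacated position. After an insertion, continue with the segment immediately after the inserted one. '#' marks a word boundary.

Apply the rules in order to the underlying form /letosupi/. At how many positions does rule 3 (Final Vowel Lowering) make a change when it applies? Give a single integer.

(1) Velar Fronting: no change — [letosupi]
(2) Intervocalic Voicing: [letosupi] → [ledozubi]
(3) Final Vowel Lowering: [ledozubi] → [ledozube]
(4) Degemination: no change — [ledozube]
Rule 3 changed 1 position(s).

1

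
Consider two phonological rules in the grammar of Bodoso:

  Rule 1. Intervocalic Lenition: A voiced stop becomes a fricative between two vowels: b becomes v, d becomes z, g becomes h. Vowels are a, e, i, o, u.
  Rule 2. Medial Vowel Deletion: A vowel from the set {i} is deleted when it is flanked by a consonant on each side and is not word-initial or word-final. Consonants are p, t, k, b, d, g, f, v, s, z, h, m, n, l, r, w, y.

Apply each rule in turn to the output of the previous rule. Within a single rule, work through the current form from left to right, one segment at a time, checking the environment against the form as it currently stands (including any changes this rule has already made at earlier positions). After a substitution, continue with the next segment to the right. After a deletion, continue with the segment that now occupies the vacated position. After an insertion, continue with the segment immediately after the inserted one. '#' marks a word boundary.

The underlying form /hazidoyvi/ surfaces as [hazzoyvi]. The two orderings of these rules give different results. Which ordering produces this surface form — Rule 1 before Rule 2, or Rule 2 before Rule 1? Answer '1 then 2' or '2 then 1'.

Order 1 then 2:
  1 Intervocalic Lenition: [hazidoyvi] → [hazizoyvi]
  2 Medial Vowel Deletion: [hazizoyvi] → [hazzoyvi]
  result: [hazzoyvi]
Order 2 then 1:
  2 Medial Vowel Deletion: [hazidoyvi] → [hazdoyvi]
  1 Intervocalic Lenition: no change — [hazdoyvi]
  result: [hazdoyvi]

1 then 2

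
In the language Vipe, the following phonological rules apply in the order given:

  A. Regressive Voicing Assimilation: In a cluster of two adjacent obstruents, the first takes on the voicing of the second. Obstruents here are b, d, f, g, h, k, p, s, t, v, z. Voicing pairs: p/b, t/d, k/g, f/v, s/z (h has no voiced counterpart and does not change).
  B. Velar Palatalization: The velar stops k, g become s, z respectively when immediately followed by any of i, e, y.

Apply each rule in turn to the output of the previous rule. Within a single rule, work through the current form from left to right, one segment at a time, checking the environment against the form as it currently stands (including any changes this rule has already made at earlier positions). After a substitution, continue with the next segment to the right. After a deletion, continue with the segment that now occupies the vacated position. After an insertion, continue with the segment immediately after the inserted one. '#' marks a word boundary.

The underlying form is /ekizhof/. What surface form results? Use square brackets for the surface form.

[esishof]

A Regressive Voicing Assimilation: [ekizhof] → [ekishof]
B Velar Palatalization: [ekishof] → [esishof]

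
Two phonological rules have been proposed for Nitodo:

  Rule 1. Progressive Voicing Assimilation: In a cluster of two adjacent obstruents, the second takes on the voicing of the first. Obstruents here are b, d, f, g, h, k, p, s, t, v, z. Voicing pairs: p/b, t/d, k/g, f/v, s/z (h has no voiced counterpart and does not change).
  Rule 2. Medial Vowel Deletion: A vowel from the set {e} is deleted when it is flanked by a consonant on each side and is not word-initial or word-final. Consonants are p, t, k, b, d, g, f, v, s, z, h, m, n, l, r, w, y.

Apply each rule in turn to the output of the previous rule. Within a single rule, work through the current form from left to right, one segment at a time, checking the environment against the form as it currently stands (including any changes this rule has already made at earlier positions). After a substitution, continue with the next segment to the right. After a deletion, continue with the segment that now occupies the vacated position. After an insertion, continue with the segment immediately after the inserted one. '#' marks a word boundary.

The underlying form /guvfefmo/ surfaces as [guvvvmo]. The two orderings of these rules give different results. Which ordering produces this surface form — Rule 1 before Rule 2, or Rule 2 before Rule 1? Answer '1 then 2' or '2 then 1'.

Order 1 then 2:
  1 Progressive Voicing Assimilation: [guvfefmo] → [guvvefmo]
  2 Medial Vowel Deletion: [guvvefmo] → [guvvfmo]
  result: [guvvfmo]
Order 2 then 1:
  2 Medial Vowel Deletion: [guvfefmo] → [guvffmo]
  1 Progressive Voicing Assimilation: [guvffmo] → [guvvvmo]
  result: [guvvvmo]

2 then 1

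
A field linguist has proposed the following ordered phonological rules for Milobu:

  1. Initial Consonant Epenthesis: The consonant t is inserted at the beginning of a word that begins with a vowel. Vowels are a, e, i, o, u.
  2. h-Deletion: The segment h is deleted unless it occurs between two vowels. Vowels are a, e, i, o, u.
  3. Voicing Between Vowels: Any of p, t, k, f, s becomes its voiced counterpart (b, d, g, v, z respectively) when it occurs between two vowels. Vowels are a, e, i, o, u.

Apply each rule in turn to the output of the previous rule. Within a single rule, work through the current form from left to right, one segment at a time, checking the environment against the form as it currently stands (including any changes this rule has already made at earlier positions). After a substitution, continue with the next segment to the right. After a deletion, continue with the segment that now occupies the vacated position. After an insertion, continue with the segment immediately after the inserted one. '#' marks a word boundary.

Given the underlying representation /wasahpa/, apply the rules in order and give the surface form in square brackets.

1 Initial Consonant Epenthesis: no change — [wasahpa]
2 h-Deletion: [wasahpa] → [wasapa]
3 Voicing Between Vowels: [wasapa] → [wazaba]

[wazaba]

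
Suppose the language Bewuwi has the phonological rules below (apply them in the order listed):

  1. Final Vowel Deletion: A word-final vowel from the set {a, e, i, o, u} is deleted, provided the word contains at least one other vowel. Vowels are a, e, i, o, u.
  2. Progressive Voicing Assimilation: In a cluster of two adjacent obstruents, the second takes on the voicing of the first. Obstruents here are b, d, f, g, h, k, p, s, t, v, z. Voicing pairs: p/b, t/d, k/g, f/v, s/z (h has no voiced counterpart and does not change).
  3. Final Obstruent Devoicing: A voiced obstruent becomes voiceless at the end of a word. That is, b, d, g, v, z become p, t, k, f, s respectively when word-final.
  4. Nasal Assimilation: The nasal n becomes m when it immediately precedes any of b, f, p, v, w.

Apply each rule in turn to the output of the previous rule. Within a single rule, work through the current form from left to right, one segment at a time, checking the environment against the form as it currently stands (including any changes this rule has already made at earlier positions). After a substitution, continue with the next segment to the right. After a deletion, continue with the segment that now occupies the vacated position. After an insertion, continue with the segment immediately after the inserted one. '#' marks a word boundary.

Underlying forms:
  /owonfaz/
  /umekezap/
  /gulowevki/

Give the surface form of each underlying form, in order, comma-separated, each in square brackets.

[owomfas], [umekezap], [gulowevk]

/owonfaz/:
  1 Final Vowel Deletion: no change — [owonfaz]
  2 Progressive Voicing Assimilation: no change — [owonfaz]
  3 Final Obstruent Devoicing: [owonfaz] → [owonfas]
  4 Nasal Assimilation: [owonfas] → [owomfas]
/umekezap/:
  1 Final Vowel Deletion: no change — [umekezap]
  2 Progressive Voicing Assimilation: no change — [umekezap]
  3 Final Obstruent Devoicing: no change — [umekezap]
  4 Nasal Assimilation: no change — [umekezap]
/gulowevki/:
  1 Final Vowel Deletion: [gulowevki] → [gulowevk]
  2 Progressive Voicing Assimilation: [gulowevk] → [gulowevg]
  3 Final Obstruent Devoicing: [gulowevg] → [gulowevk]
  4 Nasal Assimilation: no change — [gulowevk]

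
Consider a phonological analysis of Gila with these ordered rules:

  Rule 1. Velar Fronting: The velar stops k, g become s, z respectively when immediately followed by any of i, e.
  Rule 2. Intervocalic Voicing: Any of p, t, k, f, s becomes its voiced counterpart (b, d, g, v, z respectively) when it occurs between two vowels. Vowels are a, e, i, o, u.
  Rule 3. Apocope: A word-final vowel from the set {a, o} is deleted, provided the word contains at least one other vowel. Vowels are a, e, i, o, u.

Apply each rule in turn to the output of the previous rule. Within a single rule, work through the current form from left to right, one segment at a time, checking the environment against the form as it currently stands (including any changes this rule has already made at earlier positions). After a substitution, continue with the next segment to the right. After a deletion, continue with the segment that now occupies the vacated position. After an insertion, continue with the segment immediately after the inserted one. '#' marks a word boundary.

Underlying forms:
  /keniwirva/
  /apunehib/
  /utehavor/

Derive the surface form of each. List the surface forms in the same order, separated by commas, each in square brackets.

/keniwirva/:
  Rule 1 Velar Fronting: [keniwirva] → [seniwirva]
  Rule 2 Intervocalic Voicing: no change — [seniwirva]
  Rule 3 Apocope: [seniwirva] → [seniwirv]
/apunehib/:
  Rule 1 Velar Fronting: no change — [apunehib]
  Rule 2 Intervocalic Voicing: [apunehib] → [abunehib]
  Rule 3 Apocope: no change — [abunehib]
/utehavor/:
  Rule 1 Velar Fronting: no change — [utehavor]
  Rule 2 Intervocalic Voicing: [utehavor] → [udehavor]
  Rule 3 Apocope: no change — [udehavor]

[seniwirv], [abunehib], [udehavor]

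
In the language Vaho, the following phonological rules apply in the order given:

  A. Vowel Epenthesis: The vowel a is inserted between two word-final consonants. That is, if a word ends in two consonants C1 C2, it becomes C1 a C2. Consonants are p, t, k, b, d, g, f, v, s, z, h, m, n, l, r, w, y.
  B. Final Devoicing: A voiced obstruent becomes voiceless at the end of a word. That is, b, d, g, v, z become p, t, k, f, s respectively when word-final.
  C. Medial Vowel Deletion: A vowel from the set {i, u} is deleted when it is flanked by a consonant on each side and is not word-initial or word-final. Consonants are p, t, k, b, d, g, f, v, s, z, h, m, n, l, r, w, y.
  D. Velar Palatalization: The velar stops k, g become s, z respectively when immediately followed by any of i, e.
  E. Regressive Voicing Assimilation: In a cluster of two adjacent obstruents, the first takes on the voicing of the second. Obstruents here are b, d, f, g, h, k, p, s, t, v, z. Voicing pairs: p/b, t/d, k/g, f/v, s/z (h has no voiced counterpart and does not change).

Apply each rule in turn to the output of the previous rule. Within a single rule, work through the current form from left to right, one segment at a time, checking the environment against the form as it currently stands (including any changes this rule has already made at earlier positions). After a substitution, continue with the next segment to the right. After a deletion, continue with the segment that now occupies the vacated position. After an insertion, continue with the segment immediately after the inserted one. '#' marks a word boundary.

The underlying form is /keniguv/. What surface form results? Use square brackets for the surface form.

[senkf]

A Vowel Epenthesis: no change — [keniguv]
B Final Devoicing: [keniguv] → [keniguf]
C Medial Vowel Deletion: [keniguf] → [kengf]
D Velar Palatalization: [kengf] → [sengf]
E Regressive Voicing Assimilation: [sengf] → [senkf]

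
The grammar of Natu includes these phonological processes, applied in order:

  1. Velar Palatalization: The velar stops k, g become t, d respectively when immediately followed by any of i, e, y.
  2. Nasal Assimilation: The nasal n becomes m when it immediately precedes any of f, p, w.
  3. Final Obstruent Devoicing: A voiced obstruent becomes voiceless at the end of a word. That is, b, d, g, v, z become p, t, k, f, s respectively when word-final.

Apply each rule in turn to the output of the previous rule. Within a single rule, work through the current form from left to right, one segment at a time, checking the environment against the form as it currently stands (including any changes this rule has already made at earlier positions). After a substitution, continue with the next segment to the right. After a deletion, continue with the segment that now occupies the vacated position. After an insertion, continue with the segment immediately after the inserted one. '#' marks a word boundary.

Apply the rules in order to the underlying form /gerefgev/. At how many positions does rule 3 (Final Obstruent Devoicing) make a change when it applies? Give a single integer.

1

1 Velar Palatalization: [gerefgev] → [derefdev]
2 Nasal Assimilation: no change — [derefdev]
3 Final Obstruent Devoicing: [derefdev] → [derefdef]
Rule 3 changed 1 position(s).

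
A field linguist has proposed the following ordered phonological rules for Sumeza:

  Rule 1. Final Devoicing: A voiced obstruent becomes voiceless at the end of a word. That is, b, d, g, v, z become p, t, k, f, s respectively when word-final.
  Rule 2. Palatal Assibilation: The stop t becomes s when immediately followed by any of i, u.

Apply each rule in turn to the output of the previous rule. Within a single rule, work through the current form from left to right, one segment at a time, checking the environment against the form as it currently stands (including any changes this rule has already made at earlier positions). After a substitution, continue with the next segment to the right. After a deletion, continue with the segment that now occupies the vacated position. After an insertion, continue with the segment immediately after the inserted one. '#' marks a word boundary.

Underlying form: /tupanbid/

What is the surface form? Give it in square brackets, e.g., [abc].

Rule 1 Final Devoicing: [tupanbid] → [tupanbit]
Rule 2 Palatal Assibilation: [tupanbit] → [supanbit]

[supanbit]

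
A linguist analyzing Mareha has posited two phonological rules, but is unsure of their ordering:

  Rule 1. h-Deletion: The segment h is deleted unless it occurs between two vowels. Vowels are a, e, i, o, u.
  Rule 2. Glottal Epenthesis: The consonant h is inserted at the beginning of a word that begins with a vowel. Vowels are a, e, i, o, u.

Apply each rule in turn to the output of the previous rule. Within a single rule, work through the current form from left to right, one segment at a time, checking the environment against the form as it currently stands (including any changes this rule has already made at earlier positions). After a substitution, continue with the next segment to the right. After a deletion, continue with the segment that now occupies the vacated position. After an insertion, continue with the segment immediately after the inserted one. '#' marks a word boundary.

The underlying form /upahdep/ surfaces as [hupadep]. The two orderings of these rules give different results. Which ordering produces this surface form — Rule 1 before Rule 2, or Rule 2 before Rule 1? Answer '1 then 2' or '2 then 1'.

1 then 2

Order 1 then 2:
  1 h-Deletion: [upahdep] → [upadep]
  2 Glottal Epenthesis: [upadep] → [hupadep]
  result: [hupadep]
Order 2 then 1:
  2 Glottal Epenthesis: [upahdep] → [hupahdep]
  1 h-Deletion: [hupahdep] → [upadep]
  result: [upadep]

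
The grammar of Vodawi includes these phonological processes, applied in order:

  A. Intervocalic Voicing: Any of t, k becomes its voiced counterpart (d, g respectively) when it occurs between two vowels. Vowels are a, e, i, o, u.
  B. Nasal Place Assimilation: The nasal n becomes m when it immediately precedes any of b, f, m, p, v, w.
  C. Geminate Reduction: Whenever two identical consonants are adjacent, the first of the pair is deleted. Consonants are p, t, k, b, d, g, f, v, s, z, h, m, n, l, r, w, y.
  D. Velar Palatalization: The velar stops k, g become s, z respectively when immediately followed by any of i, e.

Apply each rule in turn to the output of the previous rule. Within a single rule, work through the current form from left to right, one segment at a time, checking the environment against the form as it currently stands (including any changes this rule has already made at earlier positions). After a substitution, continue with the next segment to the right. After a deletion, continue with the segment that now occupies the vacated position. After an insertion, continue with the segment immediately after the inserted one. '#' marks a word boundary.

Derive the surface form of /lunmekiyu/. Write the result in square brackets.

[lumeziyu]

A Intervocalic Voicing: [lunmekiyu] → [lunmegiyu]
B Nasal Place Assimilation: [lunmegiyu] → [lummegiyu]
C Geminate Reduction: [lummegiyu] → [lumegiyu]
D Velar Palatalization: [lumegiyu] → [lumeziyu]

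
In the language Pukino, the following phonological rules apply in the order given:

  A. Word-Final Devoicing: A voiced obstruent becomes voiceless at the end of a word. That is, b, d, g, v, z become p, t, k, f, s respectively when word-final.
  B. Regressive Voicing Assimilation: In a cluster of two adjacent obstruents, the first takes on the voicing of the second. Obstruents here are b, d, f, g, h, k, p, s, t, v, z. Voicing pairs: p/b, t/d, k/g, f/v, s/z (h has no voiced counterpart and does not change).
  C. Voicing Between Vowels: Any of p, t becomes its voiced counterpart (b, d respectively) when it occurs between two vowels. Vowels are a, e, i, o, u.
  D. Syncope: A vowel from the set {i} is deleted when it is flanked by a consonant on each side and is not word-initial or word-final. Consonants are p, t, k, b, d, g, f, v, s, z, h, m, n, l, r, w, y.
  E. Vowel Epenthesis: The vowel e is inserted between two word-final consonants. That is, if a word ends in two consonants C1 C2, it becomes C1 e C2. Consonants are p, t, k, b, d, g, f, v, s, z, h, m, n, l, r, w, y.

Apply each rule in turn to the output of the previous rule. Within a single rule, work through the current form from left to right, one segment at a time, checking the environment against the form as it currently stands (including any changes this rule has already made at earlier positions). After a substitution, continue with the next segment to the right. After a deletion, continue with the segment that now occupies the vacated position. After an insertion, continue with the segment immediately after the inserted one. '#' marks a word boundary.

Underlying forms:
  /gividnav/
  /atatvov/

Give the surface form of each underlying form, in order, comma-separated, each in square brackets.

[gvdnaf], [adadvof]

/gividnav/:
  A Word-Final Devoicing: [gividnav] → [gividnaf]
  B Regressive Voicing Assimilation: no change — [gividnaf]
  C Voicing Between Vowels: no change — [gividnaf]
  D Syncope: [gividnaf] → [gvdnaf]
  E Vowel Epenthesis: no change — [gvdnaf]
/atatvov/:
  A Word-Final Devoicing: [atatvov] → [atatvof]
  B Regressive Voicing Assimilation: [atatvof] → [atadvof]
  C Voicing Between Vowels: [atadvof] → [adadvof]
  D Syncope: no change — [adadvof]
  E Vowel Epenthesis: no change — [adadvof]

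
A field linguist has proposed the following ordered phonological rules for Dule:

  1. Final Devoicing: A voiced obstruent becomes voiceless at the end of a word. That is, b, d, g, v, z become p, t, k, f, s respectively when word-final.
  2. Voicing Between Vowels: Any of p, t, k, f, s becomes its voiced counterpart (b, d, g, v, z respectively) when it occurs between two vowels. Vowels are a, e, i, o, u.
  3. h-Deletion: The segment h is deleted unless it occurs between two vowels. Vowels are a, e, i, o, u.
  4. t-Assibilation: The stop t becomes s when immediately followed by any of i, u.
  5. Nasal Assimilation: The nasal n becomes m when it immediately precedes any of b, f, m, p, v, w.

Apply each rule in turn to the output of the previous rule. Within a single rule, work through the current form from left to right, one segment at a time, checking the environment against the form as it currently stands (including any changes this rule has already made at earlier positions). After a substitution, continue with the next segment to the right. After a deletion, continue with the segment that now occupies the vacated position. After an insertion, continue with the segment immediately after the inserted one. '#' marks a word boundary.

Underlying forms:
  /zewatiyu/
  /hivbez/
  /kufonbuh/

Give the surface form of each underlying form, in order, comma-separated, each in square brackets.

/zewatiyu/:
  1 Final Devoicing: no change — [zewatiyu]
  2 Voicing Between Vowels: [zewatiyu] → [zewadiyu]
  3 h-Deletion: no change — [zewadiyu]
  4 t-Assibilation: no change — [zewadiyu]
  5 Nasal Assimilation: no change — [zewadiyu]
/hivbez/:
  1 Final Devoicing: [hivbez] → [hivbes]
  2 Voicing Between Vowels: no change — [hivbes]
  3 h-Deletion: [hivbes] → [ivbes]
  4 t-Assibilation: no change — [ivbes]
  5 Nasal Assimilation: no change — [ivbes]
/kufonbuh/:
  1 Final Devoicing: no change — [kufonbuh]
  2 Voicing Between Vowels: [kufonbuh] → [kuvonbuh]
  3 h-Deletion: [kuvonbuh] → [kuvonbu]
  4 t-Assibilation: no change — [kuvonbu]
  5 Nasal Assimilation: [kuvonbu] → [kuvombu]

[zewadiyu], [ivbes], [kuvombu]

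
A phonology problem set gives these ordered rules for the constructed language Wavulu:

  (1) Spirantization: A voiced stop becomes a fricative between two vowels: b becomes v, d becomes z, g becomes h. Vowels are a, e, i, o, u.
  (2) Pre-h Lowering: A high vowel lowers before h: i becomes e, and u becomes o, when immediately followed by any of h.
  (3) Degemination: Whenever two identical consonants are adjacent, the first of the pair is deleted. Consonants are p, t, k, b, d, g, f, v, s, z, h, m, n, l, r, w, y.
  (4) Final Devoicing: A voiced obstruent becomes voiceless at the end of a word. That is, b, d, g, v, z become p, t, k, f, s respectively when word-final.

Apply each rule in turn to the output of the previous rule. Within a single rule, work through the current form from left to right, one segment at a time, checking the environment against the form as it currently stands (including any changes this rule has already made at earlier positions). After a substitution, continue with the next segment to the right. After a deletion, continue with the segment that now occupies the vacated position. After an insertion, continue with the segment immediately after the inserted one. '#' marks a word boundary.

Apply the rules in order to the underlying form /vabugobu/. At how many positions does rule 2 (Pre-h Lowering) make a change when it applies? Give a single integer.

1

(1) Spirantization: [vabugobu] → [vavuhovu]
(2) Pre-h Lowering: [vavuhovu] → [vavohovu]
(3) Degemination: no change — [vavohovu]
(4) Final Devoicing: no change — [vavohovu]
Rule 2 changed 1 position(s).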